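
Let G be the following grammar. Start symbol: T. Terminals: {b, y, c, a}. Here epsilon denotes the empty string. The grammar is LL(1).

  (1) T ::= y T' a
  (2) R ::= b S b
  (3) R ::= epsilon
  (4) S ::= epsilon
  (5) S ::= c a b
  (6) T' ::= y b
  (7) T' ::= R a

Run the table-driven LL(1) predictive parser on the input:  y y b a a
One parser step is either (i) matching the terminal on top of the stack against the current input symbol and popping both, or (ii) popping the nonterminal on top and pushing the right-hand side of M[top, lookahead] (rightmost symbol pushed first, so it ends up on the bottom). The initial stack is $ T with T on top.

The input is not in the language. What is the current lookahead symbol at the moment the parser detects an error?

     Stack     Input        Action
  1  $ T       y y b a a $  expand T ::= y T' a
  2  $ a T' y  y y b a a $  match y
  3  $ a T'    y b a a $    expand T' ::= y b
  4  $ a b y   y b a a $    match y
  5  $ a b     b a a $      match b
  6  $ a       a a $        match a
  7  $         a $          error: stack empty but input remains

a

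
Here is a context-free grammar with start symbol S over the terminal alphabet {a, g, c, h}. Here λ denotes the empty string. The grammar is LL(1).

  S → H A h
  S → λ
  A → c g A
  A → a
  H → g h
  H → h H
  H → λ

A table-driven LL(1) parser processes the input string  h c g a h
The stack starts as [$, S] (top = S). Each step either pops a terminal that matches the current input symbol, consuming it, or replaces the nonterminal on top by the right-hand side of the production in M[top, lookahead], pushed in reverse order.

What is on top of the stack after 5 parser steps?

c

     Stack      Input        Action
  1  $ S        h c g a h $  expand S → H A h
  2  $ h A H    h c g a h $  expand H → h H
  3  $ h A H h  h c g a h $  match h
  4  $ h A H    c g a h $    expand H → λ
  5  $ h A      c g a h $    expand A → c g A
Stack after step 5: $ h A g c (top = c).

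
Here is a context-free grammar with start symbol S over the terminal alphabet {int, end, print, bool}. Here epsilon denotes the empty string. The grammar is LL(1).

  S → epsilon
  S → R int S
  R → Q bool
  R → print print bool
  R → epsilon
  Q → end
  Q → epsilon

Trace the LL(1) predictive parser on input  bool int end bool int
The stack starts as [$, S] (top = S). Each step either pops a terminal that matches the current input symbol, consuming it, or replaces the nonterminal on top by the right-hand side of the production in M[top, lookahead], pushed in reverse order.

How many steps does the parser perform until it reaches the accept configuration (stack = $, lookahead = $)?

step 1: stack=$ S  input=bool int end bool int $  — expand S → R int S
step 2: stack=$ S int R  input=bool int end bool int $  — expand R → Q bool
step 3: stack=$ S int bool Q  input=bool int end bool int $  — expand Q → epsilon
step 4: stack=$ S int bool  input=bool int end bool int $  — match bool
step 5: stack=$ S int  input=int end bool int $  — match int
step 6: stack=$ S  input=end bool int $  — expand S → R int S
step 7: stack=$ S int R  input=end bool int $  — expand R → Q bool
step 8: stack=$ S int bool Q  input=end bool int $  — expand Q → end
step 9: stack=$ S int bool end  input=end bool int $  — match end
step 10: stack=$ S int bool  input=bool int $  — match bool
step 11: stack=$ S int  input=int $  — match int
step 12: stack=$ S  input=$  — expand S → epsilon
Accept reached after 12 steps.

12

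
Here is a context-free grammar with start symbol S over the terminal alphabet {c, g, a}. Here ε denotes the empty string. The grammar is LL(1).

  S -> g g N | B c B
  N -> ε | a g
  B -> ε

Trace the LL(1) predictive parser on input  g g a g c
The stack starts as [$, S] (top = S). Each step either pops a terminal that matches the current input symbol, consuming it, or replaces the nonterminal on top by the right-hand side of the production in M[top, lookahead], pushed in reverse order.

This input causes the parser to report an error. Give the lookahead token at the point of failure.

     Stack    Input        Action
  1  $ S      g g a g c $  expand S -> g g N
  2  $ N g g  g g a g c $  match g
  3  $ N g    g a g c $    match g
  4  $ N      a g c $      expand N -> a g
  5  $ g a    a g c $      match a
  6  $ g      g c $        match g
  7  $        c $          error: stack empty but input remains

c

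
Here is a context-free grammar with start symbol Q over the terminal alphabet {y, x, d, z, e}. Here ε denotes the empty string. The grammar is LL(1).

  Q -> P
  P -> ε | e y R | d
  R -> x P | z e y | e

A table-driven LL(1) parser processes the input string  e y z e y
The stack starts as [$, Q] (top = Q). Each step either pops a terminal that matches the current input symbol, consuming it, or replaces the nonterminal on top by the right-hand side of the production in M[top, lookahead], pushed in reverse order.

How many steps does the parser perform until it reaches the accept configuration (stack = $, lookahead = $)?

8

step 1: stack=$ Q  input=e y z e y $  — expand Q -> P
step 2: stack=$ P  input=e y z e y $  — expand P -> e y R
step 3: stack=$ R y e  input=e y z e y $  — match e
step 4: stack=$ R y  input=y z e y $  — match y
step 5: stack=$ R  input=z e y $  — expand R -> z e y
step 6: stack=$ y e z  input=z e y $  — match z
step 7: stack=$ y e  input=e y $  — match e
step 8: stack=$ y  input=y $  — match y
Accept reached after 8 steps.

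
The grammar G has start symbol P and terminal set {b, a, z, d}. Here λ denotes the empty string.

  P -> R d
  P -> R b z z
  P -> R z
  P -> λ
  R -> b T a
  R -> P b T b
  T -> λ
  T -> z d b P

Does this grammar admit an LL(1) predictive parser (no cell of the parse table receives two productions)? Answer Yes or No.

No

FIRST(P) = {λ, b}
FIRST(R) = {b}
FIRST(T) = {λ, z}
FOLLOW(P) = {$, a, b}
FOLLOW(R) = {b, d, z}
FOLLOW(T) = {a, b}
Cell M[P, b] receives both P -> R d and P -> R b z z and P -> R z and P -> λ — the grammar is not LL(1).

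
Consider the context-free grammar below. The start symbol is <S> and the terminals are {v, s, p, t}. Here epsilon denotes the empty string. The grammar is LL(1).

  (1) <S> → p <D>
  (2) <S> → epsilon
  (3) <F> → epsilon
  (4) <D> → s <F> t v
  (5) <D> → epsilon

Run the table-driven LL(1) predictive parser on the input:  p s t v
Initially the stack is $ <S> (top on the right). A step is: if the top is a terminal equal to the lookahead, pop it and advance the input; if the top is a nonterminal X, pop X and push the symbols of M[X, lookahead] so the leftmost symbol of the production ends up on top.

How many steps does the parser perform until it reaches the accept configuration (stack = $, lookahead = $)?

7

step 1: stack=$ <S>  input=p s t v $  — expand <S> → p <D>
step 2: stack=$ <D> p  input=p s t v $  — match p
step 3: stack=$ <D>  input=s t v $  — expand <D> → s <F> t v
step 4: stack=$ v t <F> s  input=s t v $  — match s
step 5: stack=$ v t <F>  input=t v $  — expand <F> → epsilon
step 6: stack=$ v t  input=t v $  — match t
step 7: stack=$ v  input=v $  — match v
Accept reached after 7 steps.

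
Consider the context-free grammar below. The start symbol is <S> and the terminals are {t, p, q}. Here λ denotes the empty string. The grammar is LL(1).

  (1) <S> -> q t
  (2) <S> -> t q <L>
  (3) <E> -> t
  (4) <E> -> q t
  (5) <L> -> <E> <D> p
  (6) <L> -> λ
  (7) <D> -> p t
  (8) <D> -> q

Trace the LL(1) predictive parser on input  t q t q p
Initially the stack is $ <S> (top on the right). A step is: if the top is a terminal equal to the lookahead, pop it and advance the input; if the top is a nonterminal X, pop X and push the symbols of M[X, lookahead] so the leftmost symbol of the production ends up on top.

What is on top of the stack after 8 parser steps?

p

step 1: stack=$ <S>  input=t q t q p $  — expand <S> -> t q <L>
step 2: stack=$ <L> q t  input=t q t q p $  — match t
step 3: stack=$ <L> q  input=q t q p $  — match q
step 4: stack=$ <L>  input=t q p $  — expand <L> -> <E> <D> p
step 5: stack=$ p <D> <E>  input=t q p $  — expand <E> -> t
step 6: stack=$ p <D> t  input=t q p $  — match t
step 7: stack=$ p <D>  input=q p $  — expand <D> -> q
step 8: stack=$ p q  input=q p $  — match q
Stack after step 8: $ p (top = p).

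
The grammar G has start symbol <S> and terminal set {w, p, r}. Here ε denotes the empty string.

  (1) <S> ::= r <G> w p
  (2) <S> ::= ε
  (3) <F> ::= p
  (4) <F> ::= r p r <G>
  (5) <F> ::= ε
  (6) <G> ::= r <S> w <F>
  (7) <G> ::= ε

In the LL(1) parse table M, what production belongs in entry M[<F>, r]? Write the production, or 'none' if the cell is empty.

FIRST(<S>) = {ε, r}
FIRST(<F>) = {ε, p, r}
FIRST(<G>) = {ε, r}
FOLLOW(<S>) includes $ since <S> is the start symbol.
FOLLOW(<F>): in <G>::=r <S> w <F>, the suffix after <F> is empty, so FOLLOW(<F>) ⊇ FOLLOW(<G>) = {w}. Thus FOLLOW(<F>) = {w}.
FOLLOW(<G>): in <S>::=r <G> w p, <G> is followed by w p with FIRST {w}; in <F>::=r p r <G>, the suffix after <G> is empty, so FOLLOW(<G>) ⊇ FOLLOW(<F>) = {w}. Thus FOLLOW(<G>) = {w}.
For <F> ::= p: FIRST(p) = {p}, so it goes in M[<F>, t] for t ∈ {p}.
For <F> ::= r p r <G>: FIRST(r p r <G>) = {r}, so it goes in M[<F>, t] for t ∈ {r}.
For <F> ::= ε: FIRST(ε) = {ε}, so it goes in M[<F>, t] for t ∈ {}; since ε ∈ FIRST, also for every t ∈ FOLLOW(<F>) = {w}.

<F> ::= r p r <G>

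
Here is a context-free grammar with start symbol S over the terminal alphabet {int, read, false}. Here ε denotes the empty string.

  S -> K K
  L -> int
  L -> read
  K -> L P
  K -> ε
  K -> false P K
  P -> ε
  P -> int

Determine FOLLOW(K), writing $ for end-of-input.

{$, false, int, read}

FIRST(L): from L->int we get {int}; from L->read we get {read}. So FIRST(L) = {int, read}.
FIRST(P): from P->ε we get {ε}; from P->int we get {int}. So FIRST(P) = {ε, int}.
FIRST(K): from K->L P we get {int, read}; from K->ε we get {ε}; from K->false P K we get {false}. So FIRST(K) = {ε, false, int, read}.
FIRST(S): from S->K K we get {ε, false, int, read}. So FIRST(S) = {ε, false, int, read}.
FOLLOW(S) includes $ since S is the start symbol.
FOLLOW(S): S appears on no right-hand side. Thus FOLLOW(S) = {$}.
FOLLOW(K): in S->K K (occurrence 1), K is followed by K with FIRST {ε, false, int, read}; in S->K K (occurrence 1), the suffix after K is nullable, so FOLLOW(K) ⊇ FOLLOW(S) = {$}; in S->K K (occurrence 2), the suffix after K is empty, so FOLLOW(K) ⊇ FOLLOW(S) = {$}; in K->false P K, the suffix after K is empty (adds nothing new). Thus FOLLOW(K) = {$, false, int, read}.
FOLLOW(L): in K->L P, L is followed by P with FIRST {ε, int}; in K->L P, the suffix after L is nullable, so FOLLOW(L) ⊇ FOLLOW(K) = {$, false, int, read}. Thus FOLLOW(L) = {$, false, int, read}.
FOLLOW(P): in K->L P, the suffix after P is empty, so FOLLOW(P) ⊇ FOLLOW(K) = {$, false, int, read}; in K->false P K, P is followed by K with FIRST {ε, false, int, read}; in K->false P K, the suffix after P is nullable, so FOLLOW(P) ⊇ FOLLOW(K) = {$, false, int, read}. Thus FOLLOW(P) = {$, false, int, read}.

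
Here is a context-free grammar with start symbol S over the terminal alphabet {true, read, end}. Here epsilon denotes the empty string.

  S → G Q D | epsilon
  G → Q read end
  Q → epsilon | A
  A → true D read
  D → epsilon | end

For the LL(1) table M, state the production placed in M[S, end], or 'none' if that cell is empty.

FIRST(A) = {true}
FIRST(D) = {epsilon, end}
FIRST(Q) = {epsilon, true}  (via A)
FIRST(G) = {read, true}  (via Q read end)
FIRST(S) = {epsilon, read, true}  (via G Q D)
FOLLOW(S) includes $ since S is the start symbol.
FOLLOW(S): S appears on no right-hand side. Thus FOLLOW(S) = {$}.
For S → G Q D: FIRST(G Q D) = {read, true}, so it goes in M[S, t] for t ∈ {read, true}.
For S → epsilon: FIRST(epsilon) = {epsilon}, so it goes in M[S, t] for t ∈ {}; since epsilon ∈ FIRST, also for every t ∈ FOLLOW(S) = {$}.
None of these place a production in M[S, end].

none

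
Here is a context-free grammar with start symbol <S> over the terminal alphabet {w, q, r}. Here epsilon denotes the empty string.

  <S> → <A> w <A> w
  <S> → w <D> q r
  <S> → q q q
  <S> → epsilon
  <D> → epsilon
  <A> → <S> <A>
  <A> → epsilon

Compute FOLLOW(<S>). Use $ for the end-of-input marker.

FIRST(<D>) = {epsilon}
FIRST(<S>) = {epsilon, q, w}  (via <A> w <A> w)
FIRST(<A>) = {epsilon, q, w}  (via <S> <A>)
FOLLOW(<S>) includes $ since <S> is the start symbol.
FOLLOW(<D>): in <S>→w <D> q r, <D> is followed by q r with FIRST {q}. Thus FOLLOW(<D>) = {q}.
FOLLOW(<A>): in <S>→<A> w <A> w (occurrence 1), <A> is followed by w <A> w with FIRST {w}; in <S>→<A> w <A> w (occurrence 2), <A> is followed by w with FIRST {w}; in <A>→<S> <A>, the suffix after <A> is empty (adds nothing new). Thus FOLLOW(<A>) = {w}.
FOLLOW(<S>): in <A>→<S> <A>, <S> is followed by <A> with FIRST {epsilon, q, w}; in <A>→<S> <A>, the suffix after <S> is nullable, so FOLLOW(<S>) ⊇ FOLLOW(<A>) = {w}. Thus FOLLOW(<S>) = {$, q, w}.

{$, q, w}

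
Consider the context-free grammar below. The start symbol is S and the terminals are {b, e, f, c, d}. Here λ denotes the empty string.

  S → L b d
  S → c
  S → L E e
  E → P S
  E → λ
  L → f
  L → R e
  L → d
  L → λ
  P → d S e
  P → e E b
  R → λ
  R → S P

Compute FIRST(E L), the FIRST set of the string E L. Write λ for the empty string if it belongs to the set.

{λ, b, c, d, e, f}

FIRST(P): from P→d S e we get {d}; from P→e E b we get {e}. So FIRST(P) = {d, e}.
FIRST(E): from E→P S we get {d, e}; from E→λ we get {λ}. So FIRST(E) = {λ, d, e}.
FIRST(S): from S→L b d we get {b, c, d, e, f}; from S→c we get {c}; from S→L E e we get {b, c, d, e, f}. So FIRST(S) = {b, c, d, e, f}.
FIRST(R): from R→λ we get {λ}; from R→S P we get {b, c, d, e, f}. So FIRST(R) = {λ, b, c, d, e, f}.
FIRST(L): from L→f we get {f}; from L→R e we get {b, c, d, e, f}; from L→d we get {d}; from L→λ we get {λ}. So FIRST(L) = {λ, b, c, d, e, f}.
FIRST(E L): take FIRST of each symbol in turn, carrying on past any symbol whose FIRST contains λ; result {λ, b, c, d, e, f}.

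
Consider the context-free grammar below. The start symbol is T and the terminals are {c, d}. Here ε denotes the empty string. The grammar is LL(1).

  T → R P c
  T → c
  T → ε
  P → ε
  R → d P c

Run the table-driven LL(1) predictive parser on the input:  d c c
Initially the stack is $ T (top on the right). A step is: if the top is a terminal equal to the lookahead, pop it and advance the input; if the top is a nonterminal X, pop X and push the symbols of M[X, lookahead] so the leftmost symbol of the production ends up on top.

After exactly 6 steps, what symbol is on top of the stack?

     Stack        Input    Action
  1  $ T          d c c $  expand T → R P c
  2  $ c P R      d c c $  expand R → d P c
  3  $ c P c P d  d c c $  match d
  4  $ c P c P    c c $    expand P → ε
  5  $ c P c      c c $    match c
  6  $ c P        c $      expand P → ε
Stack after step 6: $ c (top = c).

c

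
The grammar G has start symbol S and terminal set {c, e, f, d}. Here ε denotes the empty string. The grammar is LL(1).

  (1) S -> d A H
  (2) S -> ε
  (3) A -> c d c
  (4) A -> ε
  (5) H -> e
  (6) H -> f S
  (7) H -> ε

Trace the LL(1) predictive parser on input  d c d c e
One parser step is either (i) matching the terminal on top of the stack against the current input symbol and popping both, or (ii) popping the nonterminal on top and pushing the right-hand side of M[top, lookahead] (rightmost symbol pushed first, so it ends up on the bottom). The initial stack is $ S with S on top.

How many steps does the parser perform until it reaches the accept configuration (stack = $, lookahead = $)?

8

     Stack      Input        Action
  1  $ S        d c d c e $  expand S -> d A H
  2  $ H A d    d c d c e $  match d
  3  $ H A      c d c e $    expand A -> c d c
  4  $ H c d c  c d c e $    match c
  5  $ H c d    d c e $      match d
  6  $ H c      c e $        match c
  7  $ H        e $          expand H -> e
  8  $ e        e $          match e
Accept reached after 8 steps.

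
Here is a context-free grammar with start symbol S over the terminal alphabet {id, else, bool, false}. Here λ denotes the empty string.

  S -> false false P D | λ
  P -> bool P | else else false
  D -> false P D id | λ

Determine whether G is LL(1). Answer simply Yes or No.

FIRST(S) = {λ, false}
FIRST(P) = {bool, else}
FIRST(D) = {λ, false}
FOLLOW(S) = {$}
FOLLOW(P) = {$, false, id}
FOLLOW(D) = {$, id}
Each cell of M receives at most one production.

Yes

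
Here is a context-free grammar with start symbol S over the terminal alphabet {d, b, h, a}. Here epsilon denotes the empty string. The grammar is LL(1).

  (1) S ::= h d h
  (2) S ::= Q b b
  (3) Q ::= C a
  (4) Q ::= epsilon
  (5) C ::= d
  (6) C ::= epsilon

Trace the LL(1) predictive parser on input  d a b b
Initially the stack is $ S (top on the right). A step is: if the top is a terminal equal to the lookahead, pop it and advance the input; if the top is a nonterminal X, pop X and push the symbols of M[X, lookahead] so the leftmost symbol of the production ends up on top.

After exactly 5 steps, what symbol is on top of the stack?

     Stack      Input      Action
  1  $ S        d a b b $  expand S ::= Q b b
  2  $ b b Q    d a b b $  expand Q ::= C a
  3  $ b b a C  d a b b $  expand C ::= d
  4  $ b b a d  d a b b $  match d
  5  $ b b a    a b b $    match a
Stack after step 5: $ b b (top = b).

b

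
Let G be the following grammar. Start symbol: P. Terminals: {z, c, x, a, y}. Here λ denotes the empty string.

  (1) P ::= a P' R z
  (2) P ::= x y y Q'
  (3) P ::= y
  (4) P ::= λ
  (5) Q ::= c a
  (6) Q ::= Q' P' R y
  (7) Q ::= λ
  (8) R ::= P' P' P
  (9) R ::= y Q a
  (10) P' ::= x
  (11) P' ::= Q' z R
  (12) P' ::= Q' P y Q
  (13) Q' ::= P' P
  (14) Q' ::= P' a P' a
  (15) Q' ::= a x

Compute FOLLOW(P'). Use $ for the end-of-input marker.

{$, a, x, y, z}

FIRST(P) = {λ, a, x, y}
FIRST(Q) = {λ, a, c, x}  (via Q' P' R y)
FIRST(R) = {a, x, y}  (via P' P' P)
FIRST(P') = {a, x}  (via Q' z R, Q' P y Q)
FIRST(Q') = {a, x}  (via P' P, P' a P' a)
FOLLOW(P) includes $ since P is the start symbol.
FOLLOW(P): in R::=P' P' P, the suffix after P is empty, so FOLLOW(P) ⊇ FOLLOW(R) = {$, a, x, y, z}; in P'::=Q' P y Q, P is followed by y Q with FIRST {y}; in Q'::=P' P, the suffix after P is empty, so FOLLOW(P) ⊇ FOLLOW(Q') = {$, a, x, y, z}. Thus FOLLOW(P) = {$, a, x, y, z}.
FOLLOW(Q'): in P::=x y y Q', the suffix after Q' is empty, so FOLLOW(Q') ⊇ FOLLOW(P) = {$, a, x, y, z}; in Q::=Q' P' R y, Q' is followed by P' R y with FIRST {a, x}; in P'::=Q' z R, Q' is followed by z R with FIRST {z}; in P'::=Q' P y Q, Q' is followed by P y Q with FIRST {a, x, y}. Thus FOLLOW(Q') = {$, a, x, y, z}.
FOLLOW(Q): in R::=y Q a, Q is followed by a with FIRST {a}; in P'::=Q' P y Q, the suffix after Q is empty, so FOLLOW(Q) ⊇ FOLLOW(P') = {$, a, x, y, z}. Thus FOLLOW(Q) = {$, a, x, y, z}.
FOLLOW(R): in P::=a P' R z, R is followed by z with FIRST {z}; in Q::=Q' P' R y, R is followed by y with FIRST {y}; in P'::=Q' z R, the suffix after R is empty, so FOLLOW(R) ⊇ FOLLOW(P') = {$, a, x, y, z}. Thus FOLLOW(R) = {$, a, x, y, z}.
FOLLOW(P'): in P::=a P' R z, P' is followed by R z with FIRST {a, x, y}; in Q::=Q' P' R y, P' is followed by R y with FIRST {a, x, y}; in R::=P' P' P (occurrence 1), P' is followed by P' P with FIRST {a, x}; in R::=P' P' P (occurrence 2), P' is followed by P with FIRST {λ, a, x, y}; in R::=P' P' P (occurrence 2), the suffix after P' is nullable, so FOLLOW(P') ⊇ FOLLOW(R) = {$, a, x, y, z}; in Q'::=P' P, P' is followed by P with FIRST {λ, a, x, y}; in Q'::=P' P, the suffix after P' is nullable, so FOLLOW(P') ⊇ FOLLOW(Q') = {$, a, x, y, z}; in Q'::=P' a P' a (occurrence 1), P' is followed by a P' a with FIRST {a}; in Q'::=P' a P' a (occurrence 2), P' is followed by a with FIRST {a}. Thus FOLLOW(P') = {$, a, x, y, z}.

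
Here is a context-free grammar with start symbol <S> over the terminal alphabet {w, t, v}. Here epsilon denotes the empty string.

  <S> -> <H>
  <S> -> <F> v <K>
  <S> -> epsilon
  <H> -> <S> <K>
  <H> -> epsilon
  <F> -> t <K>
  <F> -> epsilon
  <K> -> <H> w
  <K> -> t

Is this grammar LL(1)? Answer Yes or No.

No

FIRST(<S>) = {epsilon, t, v, w}
FIRST(<H>) = {epsilon, t, v, w}
FIRST(<F>) = {epsilon, t}
FIRST(<K>) = {t, v, w}
FOLLOW(<S>) = {$, t, v, w}
FOLLOW(<H>) = {$, t, v, w}
FOLLOW(<F>) = {v}
FOLLOW(<K>) = {$, t, v, w}
Cell M[<H>, t] receives both <H> -> <S> <K> and <H> -> epsilon — the grammar is not LL(1).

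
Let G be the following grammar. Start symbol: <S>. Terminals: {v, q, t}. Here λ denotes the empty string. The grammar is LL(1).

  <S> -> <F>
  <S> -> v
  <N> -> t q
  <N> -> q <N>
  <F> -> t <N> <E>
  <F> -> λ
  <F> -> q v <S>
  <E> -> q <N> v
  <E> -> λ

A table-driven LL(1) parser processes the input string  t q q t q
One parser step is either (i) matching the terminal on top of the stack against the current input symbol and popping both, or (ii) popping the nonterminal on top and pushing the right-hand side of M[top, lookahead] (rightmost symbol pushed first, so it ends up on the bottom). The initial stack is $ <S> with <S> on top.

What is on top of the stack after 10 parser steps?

step 1: stack=$ <S>  input=t q q t q $  — expand <S> -> <F>
step 2: stack=$ <F>  input=t q q t q $  — expand <F> -> t <N> <E>
step 3: stack=$ <E> <N> t  input=t q q t q $  — match t
step 4: stack=$ <E> <N>  input=q q t q $  — expand <N> -> q <N>
step 5: stack=$ <E> <N> q  input=q q t q $  — match q
step 6: stack=$ <E> <N>  input=q t q $  — expand <N> -> q <N>
step 7: stack=$ <E> <N> q  input=q t q $  — match q
step 8: stack=$ <E> <N>  input=t q $  — expand <N> -> t q
step 9: stack=$ <E> q t  input=t q $  — match t
step 10: stack=$ <E> q  input=q $  — match q
Stack after step 10: $ <E> (top = <E>).

<E>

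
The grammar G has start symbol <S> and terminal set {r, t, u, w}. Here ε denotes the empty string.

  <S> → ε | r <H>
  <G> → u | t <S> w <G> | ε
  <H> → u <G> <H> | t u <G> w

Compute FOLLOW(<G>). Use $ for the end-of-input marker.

FIRST(<S>): from <S>→ε we get {ε}; from <S>→r <H> we get {r}. So FIRST(<S>) = {ε, r}.
FIRST(<G>): from <G>→u we get {u}; from <G>→t <S> w <G> we get {t}; from <G>→ε we get {ε}. So FIRST(<G>) = {ε, t, u}.
FIRST(<H>): from <H>→u <G> <H> we get {u}; from <H>→t u <G> w we get {t}. So FIRST(<H>) = {t, u}.
FOLLOW(<S>) includes $ since <S> is the start symbol.
FOLLOW(<S>): in <G>→t <S> w <G>, <S> is followed by w <G> with FIRST {w}. Thus FOLLOW(<S>) = {$, w}.
FOLLOW(<G>): in <G>→t <S> w <G>, the suffix after <G> is empty (adds nothing new); in <H>→u <G> <H>, <G> is followed by <H> with FIRST {t, u}; in <H>→t u <G> w, <G> is followed by w with FIRST {w}. Thus FOLLOW(<G>) = {t, u, w}.
FOLLOW(<H>): in <S>→r <H>, the suffix after <H> is empty, so FOLLOW(<H>) ⊇ FOLLOW(<S>) = {$, w}; in <H>→u <G> <H>, the suffix after <H> is empty (adds nothing new). Thus FOLLOW(<H>) = {$, w}.

{t, u, w}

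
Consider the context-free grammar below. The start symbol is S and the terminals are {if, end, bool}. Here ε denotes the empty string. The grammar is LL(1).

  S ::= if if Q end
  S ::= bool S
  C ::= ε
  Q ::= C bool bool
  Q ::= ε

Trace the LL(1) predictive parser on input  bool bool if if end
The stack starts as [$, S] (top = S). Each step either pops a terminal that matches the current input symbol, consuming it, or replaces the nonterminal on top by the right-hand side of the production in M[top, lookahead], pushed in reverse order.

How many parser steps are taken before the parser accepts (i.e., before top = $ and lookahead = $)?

step 1: stack=$ S  input=bool bool if if end $  — expand S ::= bool S
step 2: stack=$ S bool  input=bool bool if if end $  — match bool
step 3: stack=$ S  input=bool if if end $  — expand S ::= bool S
step 4: stack=$ S bool  input=bool if if end $  — match bool
step 5: stack=$ S  input=if if end $  — expand S ::= if if Q end
step 6: stack=$ end Q if if  input=if if end $  — match if
step 7: stack=$ end Q if  input=if end $  — match if
step 8: stack=$ end Q  input=end $  — expand Q ::= ε
step 9: stack=$ end  input=end $  — match end
Accept reached after 9 steps.

9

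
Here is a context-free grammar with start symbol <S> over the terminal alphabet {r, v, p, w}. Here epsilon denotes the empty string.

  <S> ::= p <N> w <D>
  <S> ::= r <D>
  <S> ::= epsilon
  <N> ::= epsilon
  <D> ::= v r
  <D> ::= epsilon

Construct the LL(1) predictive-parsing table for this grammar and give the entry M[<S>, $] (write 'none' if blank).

<S> ::= epsilon

FIRST(<S>): from <S>::=p <N> w <D> we get {p}; from <S>::=r <D> we get {r}; from <S>::=epsilon we get {epsilon}. So FIRST(<S>) = {epsilon, p, r}.
FIRST(<N>): from <N>::=epsilon we get {epsilon}. So FIRST(<N>) = {epsilon}.
FIRST(<D>): from <D>::=v r we get {v}; from <D>::=epsilon we get {epsilon}. So FIRST(<D>) = {epsilon, v}.
FOLLOW(<S>) includes $ since <S> is the start symbol.
FOLLOW(<S>): <S> appears on no right-hand side. Thus FOLLOW(<S>) = {$}.
For <S> ::= p <N> w <D>: FIRST(p <N> w <D>) = {p}, so it goes in M[<S>, t] for t ∈ {p}.
For <S> ::= r <D>: FIRST(r <D>) = {r}, so it goes in M[<S>, t] for t ∈ {r}.
For <S> ::= epsilon: FIRST(epsilon) = {epsilon}, so it goes in M[<S>, t] for t ∈ {}; since epsilon ∈ FIRST, also for every t ∈ FOLLOW(<S>) = {$}.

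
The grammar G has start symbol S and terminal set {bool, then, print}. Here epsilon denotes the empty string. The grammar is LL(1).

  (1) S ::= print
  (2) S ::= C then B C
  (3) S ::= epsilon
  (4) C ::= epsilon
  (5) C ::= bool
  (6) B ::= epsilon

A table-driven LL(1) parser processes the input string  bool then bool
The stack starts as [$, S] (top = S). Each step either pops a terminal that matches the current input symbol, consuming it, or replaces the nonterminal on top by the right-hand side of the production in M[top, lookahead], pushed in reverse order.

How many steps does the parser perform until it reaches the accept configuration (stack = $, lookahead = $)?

7

step 1: stack=$ S  input=bool then bool $  — expand S ::= C then B C
step 2: stack=$ C B then C  input=bool then bool $  — expand C ::= bool
step 3: stack=$ C B then bool  input=bool then bool $  — match bool
step 4: stack=$ C B then  input=then bool $  — match then
step 5: stack=$ C B  input=bool $  — expand B ::= epsilon
step 6: stack=$ C  input=bool $  — expand C ::= bool
step 7: stack=$ bool  input=bool $  — match bool
Accept reached after 7 steps.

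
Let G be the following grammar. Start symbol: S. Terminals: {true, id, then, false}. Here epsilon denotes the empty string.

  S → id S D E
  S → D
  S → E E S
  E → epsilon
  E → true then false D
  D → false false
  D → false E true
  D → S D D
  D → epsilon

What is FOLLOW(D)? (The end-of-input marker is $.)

{$, false, id, true}

FIRST(E) = {epsilon, true}
FIRST(S) = {epsilon, false, id, true}  (via D, E E S)
FIRST(D) = {epsilon, false, id, true}  (via S D D)
FOLLOW(S) includes $ since S is the start symbol.
FOLLOW(S): in S→id S D E, S is followed by D E with FIRST {epsilon, false, id, true}; in S→id S D E, the suffix after S is nullable (adds nothing new); in S→E E S, the suffix after S is empty (adds nothing new); in D→S D D, S is followed by D D with FIRST {epsilon, false, id, true}; in D→S D D, the suffix after S is nullable, so FOLLOW(S) ⊇ FOLLOW(D) = {$, false, id, true}. Thus FOLLOW(S) = {$, false, id, true}.
FOLLOW(E): in S→id S D E, the suffix after E is empty, so FOLLOW(E) ⊇ FOLLOW(S) = {$, false, id, true}; in S→E E S (occurrence 1), E is followed by E S with FIRST {epsilon, false, id, true}; in S→E E S (occurrence 1), the suffix after E is nullable, so FOLLOW(E) ⊇ FOLLOW(S) = {$, false, id, true}; in S→E E S (occurrence 2), E is followed by S with FIRST {epsilon, false, id, true}; in S→E E S (occurrence 2), the suffix after E is nullable, so FOLLOW(E) ⊇ FOLLOW(S) = {$, false, id, true}; in D→false E true, E is followed by true with FIRST {true}. Thus FOLLOW(E) = {$, false, id, true}.
FOLLOW(D): in S→id S D E, D is followed by E with FIRST {epsilon, true}; in S→id S D E, the suffix after D is nullable, so FOLLOW(D) ⊇ FOLLOW(S) = {$, false, id, true}; in S→D, the suffix after D is empty, so FOLLOW(D) ⊇ FOLLOW(S) = {$, false, id, true}; in E→true then false D, the suffix after D is empty, so FOLLOW(D) ⊇ FOLLOW(E) = {$, false, id, true}; in D→S D D (occurrence 1), D is followed by D with FIRST {epsilon, false, id, true}; in D→S D D (occurrence 1), the suffix after D is nullable (adds nothing new); in D→S D D (occurrence 2), the suffix after D is empty (adds nothing new). Thus FOLLOW(D) = {$, false, id, true}.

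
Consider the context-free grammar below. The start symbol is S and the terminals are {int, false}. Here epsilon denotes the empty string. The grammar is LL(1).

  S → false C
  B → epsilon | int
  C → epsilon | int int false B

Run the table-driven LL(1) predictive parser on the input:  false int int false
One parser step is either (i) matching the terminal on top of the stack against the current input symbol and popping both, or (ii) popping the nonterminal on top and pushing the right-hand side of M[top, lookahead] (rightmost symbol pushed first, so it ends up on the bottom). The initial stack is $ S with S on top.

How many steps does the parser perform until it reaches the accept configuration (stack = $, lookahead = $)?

7

     Stack              Input                  Action
  1  $ S                false int int false $  expand S → false C
  2  $ C false          false int int false $  match false
  3  $ C                int int false $        expand C → int int false B
  4  $ B false int int  int int false $        match int
  5  $ B false int      int false $            match int
  6  $ B false          false $                match false
  7  $ B                $                      expand B → epsilon
Accept reached after 7 steps.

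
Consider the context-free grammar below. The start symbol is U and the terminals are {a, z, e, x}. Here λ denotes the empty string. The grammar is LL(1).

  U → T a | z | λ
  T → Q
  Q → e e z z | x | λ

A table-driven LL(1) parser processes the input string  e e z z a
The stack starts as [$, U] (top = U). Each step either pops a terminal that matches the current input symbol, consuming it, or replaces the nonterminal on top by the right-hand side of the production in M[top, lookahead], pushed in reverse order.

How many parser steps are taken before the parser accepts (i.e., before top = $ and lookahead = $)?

8

     Stack        Input        Action
  1  $ U          e e z z a $  expand U → T a
  2  $ a T        e e z z a $  expand T → Q
  3  $ a Q        e e z z a $  expand Q → e e z z
  4  $ a z z e e  e e z z a $  match e
  5  $ a z z e    e z z a $    match e
  6  $ a z z      z z a $      match z
  7  $ a z        z a $        match z
  8  $ a          a $          match a
Accept reached after 8 steps.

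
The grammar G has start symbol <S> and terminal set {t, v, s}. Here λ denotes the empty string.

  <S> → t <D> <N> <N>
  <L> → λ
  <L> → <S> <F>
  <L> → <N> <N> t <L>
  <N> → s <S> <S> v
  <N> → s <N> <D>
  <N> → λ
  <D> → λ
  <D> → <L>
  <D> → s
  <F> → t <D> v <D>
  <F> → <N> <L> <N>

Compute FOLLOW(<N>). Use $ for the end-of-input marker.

FIRST(<S>): from <S>→t <D> <N> <N> we get {t}. So FIRST(<S>) = {t}.
FIRST(<N>): from <N>→s <S> <S> v we get {s}; from <N>→s <N> <D> we get {s}; from <N>→λ we get {λ}. So FIRST(<N>) = {λ, s}.
FIRST(<L>): from <L>→λ we get {λ}; from <L>→<S> <F> we get {t}; from <L>→<N> <N> t <L> we get {s, t}. So FIRST(<L>) = {λ, s, t}.
FIRST(<D>): from <D>→λ we get {λ}; from <D>→<L> we get {λ, s, t}; from <D>→s we get {s}. So FIRST(<D>) = {λ, s, t}.
FIRST(<F>): from <F>→t <D> v <D> we get {t}; from <F>→<N> <L> <N> we get {λ, s, t}. So FIRST(<F>) = {λ, s, t}.
FOLLOW(<S>) includes $ since <S> is the start symbol.
FOLLOW(<S>): in <L>→<S> <F>, <S> is followed by <F> with FIRST {λ, s, t}; in <L>→<S> <F>, the suffix after <S> is nullable, so FOLLOW(<S>) ⊇ FOLLOW(<L>) = {$, s, t, v}; in <N>→s <S> <S> v (occurrence 1), <S> is followed by <S> v with FIRST {t}; in <N>→s <S> <S> v (occurrence 2), <S> is followed by v with FIRST {v}. Thus FOLLOW(<S>) = {$, s, t, v}.
FOLLOW(<L>): in <L>→<N> <N> t <L>, the suffix after <L> is empty (adds nothing new); in <D>→<L>, the suffix after <L> is empty, so FOLLOW(<L>) ⊇ FOLLOW(<D>) = {$, s, t, v}; in <F>→<N> <L> <N>, <L> is followed by <N> with FIRST {λ, s}; in <F>→<N> <L> <N>, the suffix after <L> is nullable, so FOLLOW(<L>) ⊇ FOLLOW(<F>) = {$, s, t, v}. Thus FOLLOW(<L>) = {$, s, t, v}.
FOLLOW(<F>): in <L>→<S> <F>, the suffix after <F> is empty, so FOLLOW(<F>) ⊇ FOLLOW(<L>) = {$, s, t, v}. Thus FOLLOW(<F>) = {$, s, t, v}.
FOLLOW(<N>): in <S>→t <D> <N> <N> (occurrence 1), <N> is followed by <N> with FIRST {λ, s}; in <S>→t <D> <N> <N> (occurrence 1), the suffix after <N> is nullable, so FOLLOW(<N>) ⊇ FOLLOW(<S>) = {$, s, t, v}; in <S>→t <D> <N> <N> (occurrence 2), the suffix after <N> is empty, so FOLLOW(<N>) ⊇ FOLLOW(<S>) = {$, s, t, v}; in <L>→<N> <N> t <L> (occurrence 1), <N> is followed by <N> t <L> with FIRST {s, t}; in <L>→<N> <N> t <L> (occurrence 2), <N> is followed by t <L> with FIRST {t}; in <N>→s <N> <D>, <N> is followed by <D> with FIRST {λ, s, t}; in <N>→s <N> <D>, the suffix after <N> is nullable (adds nothing new); in <F>→<N> <L> <N> (occurrence 1), <N> is followed by <L> <N> with FIRST {λ, s, t}; in <F>→<N> <L> <N> (occurrence 1), the suffix after <N> is nullable, so FOLLOW(<N>) ⊇ FOLLOW(<F>) = {$, s, t, v}; in <F>→<N> <L> <N> (occurrence 2), the suffix after <N> is empty, so FOLLOW(<N>) ⊇ FOLLOW(<F>) = {$, s, t, v}. Thus FOLLOW(<N>) = {$, s, t, v}.
FOLLOW(<D>): in <S>→t <D> <N> <N>, <D> is followed by <N> <N> with FIRST {λ, s}; in <S>→t <D> <N> <N>, the suffix after <D> is nullable, so FOLLOW(<D>) ⊇ FOLLOW(<S>) = {$, s, t, v}; in <N>→s <N> <D>, the suffix after <D> is empty, so FOLLOW(<D>) ⊇ FOLLOW(<N>) = {$, s, t, v}; in <F>→t <D> v <D> (occurrence 1), <D> is followed by v <D> with FIRST {v}; in <F>→t <D> v <D> (occurrence 2), the suffix after <D> is empty, so FOLLOW(<D>) ⊇ FOLLOW(<F>) = {$, s, t, v}. Thus FOLLOW(<D>) = {$, s, t, v}.

{$, s, t, v}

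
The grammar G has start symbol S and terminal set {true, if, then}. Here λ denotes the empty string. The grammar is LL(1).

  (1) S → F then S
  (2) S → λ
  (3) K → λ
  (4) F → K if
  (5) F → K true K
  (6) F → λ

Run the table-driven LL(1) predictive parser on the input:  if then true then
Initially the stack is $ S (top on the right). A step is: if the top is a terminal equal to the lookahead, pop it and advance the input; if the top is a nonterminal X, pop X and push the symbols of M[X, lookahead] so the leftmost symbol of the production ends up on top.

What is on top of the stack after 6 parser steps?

F

step 1: stack=$ S  input=if then true then $  — expand S → F then S
step 2: stack=$ S then F  input=if then true then $  — expand F → K if
step 3: stack=$ S then if K  input=if then true then $  — expand K → λ
step 4: stack=$ S then if  input=if then true then $  — match if
step 5: stack=$ S then  input=then true then $  — match then
step 6: stack=$ S  input=true then $  — expand S → F then S
Stack after step 6: $ S then F (top = F).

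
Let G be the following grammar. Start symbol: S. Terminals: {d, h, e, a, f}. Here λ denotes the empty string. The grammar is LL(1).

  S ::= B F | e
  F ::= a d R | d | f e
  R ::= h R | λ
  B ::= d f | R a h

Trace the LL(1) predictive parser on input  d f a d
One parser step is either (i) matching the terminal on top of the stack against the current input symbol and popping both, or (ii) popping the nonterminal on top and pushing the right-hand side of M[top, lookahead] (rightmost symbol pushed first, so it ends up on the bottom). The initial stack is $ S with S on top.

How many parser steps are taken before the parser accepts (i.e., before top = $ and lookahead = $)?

step 1: stack=$ S  input=d f a d $  — expand S ::= B F
step 2: stack=$ F B  input=d f a d $  — expand B ::= d f
step 3: stack=$ F f d  input=d f a d $  — match d
step 4: stack=$ F f  input=f a d $  — match f
step 5: stack=$ F  input=a d $  — expand F ::= a d R
step 6: stack=$ R d a  input=a d $  — match a
step 7: stack=$ R d  input=d $  — match d
step 8: stack=$ R  input=$  — expand R ::= λ
Accept reached after 8 steps.

8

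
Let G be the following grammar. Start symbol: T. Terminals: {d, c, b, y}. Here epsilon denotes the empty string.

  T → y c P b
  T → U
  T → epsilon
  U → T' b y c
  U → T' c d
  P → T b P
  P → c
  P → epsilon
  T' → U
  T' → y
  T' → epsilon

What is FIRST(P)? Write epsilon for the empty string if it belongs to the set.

FIRST(T): from T→y c P b we get {y}; from T→U we get {b, c, y}; from T→epsilon we get {epsilon}. So FIRST(T) = {epsilon, b, c, y}.
FIRST(P): from P→T b P we get {b, c, y}; from P→c we get {c}; from P→epsilon we get {epsilon}. So FIRST(P) = {epsilon, b, c, y}.
FIRST(U): from U→T' b y c we get {b, c, y}; from U→T' c d we get {b, c, y}. So FIRST(U) = {b, c, y}.
FIRST(T'): from T'→U we get {b, c, y}; from T'→y we get {y}; from T'→epsilon we get {epsilon}. So FIRST(T') = {epsilon, b, c, y}.

{epsilon, b, c, y}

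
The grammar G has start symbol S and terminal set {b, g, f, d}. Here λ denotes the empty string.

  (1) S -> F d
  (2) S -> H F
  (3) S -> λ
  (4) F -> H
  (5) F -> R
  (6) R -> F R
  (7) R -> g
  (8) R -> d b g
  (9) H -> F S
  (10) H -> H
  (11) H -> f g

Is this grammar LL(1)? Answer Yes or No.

FIRST(S) = {λ, d, f, g}
FIRST(F) = {d, f, g}
FIRST(R) = {d, f, g}
FIRST(H) = {d, f, g}
FOLLOW(S) = {$, d, f, g}
FOLLOW(F) = {$, d, f, g}
FOLLOW(R) = {$, d, f, g}
FOLLOW(H) = {$, d, f, g}
Cell M[F, d] receives both F -> H and F -> R — the grammar is not LL(1).

No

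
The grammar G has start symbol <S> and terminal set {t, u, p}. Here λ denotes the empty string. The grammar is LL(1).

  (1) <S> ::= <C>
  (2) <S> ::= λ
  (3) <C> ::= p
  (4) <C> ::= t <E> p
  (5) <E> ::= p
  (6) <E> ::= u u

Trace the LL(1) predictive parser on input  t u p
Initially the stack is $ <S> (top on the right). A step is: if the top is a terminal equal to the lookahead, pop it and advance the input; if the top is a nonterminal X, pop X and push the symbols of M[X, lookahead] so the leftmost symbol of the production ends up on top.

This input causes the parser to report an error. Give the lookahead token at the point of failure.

p

     Stack      Input    Action
  1  $ <S>      t u p $  expand <S> ::= <C>
  2  $ <C>      t u p $  expand <C> ::= t <E> p
  3  $ p <E> t  t u p $  match t
  4  $ p <E>    u p $    expand <E> ::= u u
  5  $ p u u    u p $    match u
  6  $ p u      p $      error: top is terminal u but lookahead is p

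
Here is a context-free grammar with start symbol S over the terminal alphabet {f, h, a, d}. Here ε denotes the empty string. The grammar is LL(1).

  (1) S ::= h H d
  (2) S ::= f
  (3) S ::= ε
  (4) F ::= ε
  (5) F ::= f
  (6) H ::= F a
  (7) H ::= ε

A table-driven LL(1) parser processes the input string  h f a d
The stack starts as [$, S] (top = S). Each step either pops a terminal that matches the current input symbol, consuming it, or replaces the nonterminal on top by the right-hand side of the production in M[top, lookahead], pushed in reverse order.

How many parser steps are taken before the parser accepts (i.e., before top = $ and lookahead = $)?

7

     Stack    Input      Action
  1  $ S      h f a d $  expand S ::= h H d
  2  $ d H h  h f a d $  match h
  3  $ d H    f a d $    expand H ::= F a
  4  $ d a F  f a d $    expand F ::= f
  5  $ d a f  f a d $    match f
  6  $ d a    a d $      match a
  7  $ d      d $        match d
Accept reached after 7 steps.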